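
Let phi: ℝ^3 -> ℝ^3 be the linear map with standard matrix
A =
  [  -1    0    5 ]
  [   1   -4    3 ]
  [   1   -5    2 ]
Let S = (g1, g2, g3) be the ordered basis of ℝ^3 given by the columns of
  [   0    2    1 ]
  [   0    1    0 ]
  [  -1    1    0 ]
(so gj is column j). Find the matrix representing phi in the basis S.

[[-1, 2, 0], [-3, 1, 1], [1, 1, -3]]

Let P have columns g1, ..., g3. Then [phi]_S = P^(-1) A P.
Here det P = 1, so P^(-1) is integer; computing A P first and then P^(-1)(A P) gives [[-1, 2, 0], [-3, 1, 1], [1, 1, -3]].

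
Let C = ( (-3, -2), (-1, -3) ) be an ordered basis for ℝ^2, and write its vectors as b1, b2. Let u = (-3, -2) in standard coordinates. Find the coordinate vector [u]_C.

(1, 0)

We seek scalars with c_1 b1 + c_2 b2 = u; equivalently solve M c = u where the columns of M are b1, b2.
System: -3c_1 - c_2 = -3, -2c_1 - 3c_2 = -2; solving gives c_1 = 1, c_2 = 0.
Check: b1 + 0·b2 = (-3, -2).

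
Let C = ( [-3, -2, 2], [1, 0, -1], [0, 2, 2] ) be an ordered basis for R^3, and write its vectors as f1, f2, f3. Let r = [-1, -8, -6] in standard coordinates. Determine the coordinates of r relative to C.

[r]_C is the unique c with M c = r, where M has columns f1, ..., f3.
Row-reducing the augmented matrix [M | r] gives c = (1, 2, -3).
Check: f1 + 2f2 - 3f3 = [-1, -8, -6].

[1, 2, -3]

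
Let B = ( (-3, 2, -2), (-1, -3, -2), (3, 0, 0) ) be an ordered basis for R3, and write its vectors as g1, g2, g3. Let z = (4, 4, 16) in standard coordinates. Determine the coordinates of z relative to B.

We seek scalars with c_1 g1 + ... + c_3 g3 = z; equivalently solve M c = z where the columns of M are g1, ..., g3.
Solving this 3x3 system gives c = (-4, -4, -4).
Check: -4g1 - 4g2 - 4g3 = (4, 4, 16).

(-4, -4, -4)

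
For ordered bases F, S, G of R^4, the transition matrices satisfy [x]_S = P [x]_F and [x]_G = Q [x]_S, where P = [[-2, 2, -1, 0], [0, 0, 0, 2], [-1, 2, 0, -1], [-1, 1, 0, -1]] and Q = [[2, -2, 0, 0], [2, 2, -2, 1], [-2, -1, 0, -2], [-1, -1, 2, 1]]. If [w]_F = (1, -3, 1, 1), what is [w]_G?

Apply P to get S-coordinates (-9, 2, -8, -5), then Q to get G-coordinates.
The result is [w]_G = (-22, -3, 26, -14).

(-22, -3, 26, -14)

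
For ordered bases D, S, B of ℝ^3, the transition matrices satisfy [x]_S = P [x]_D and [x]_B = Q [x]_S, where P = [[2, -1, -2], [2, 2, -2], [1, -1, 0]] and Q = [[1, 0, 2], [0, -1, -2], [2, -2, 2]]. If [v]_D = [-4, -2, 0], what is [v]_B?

[-10, 16, 8]

First [v]_S = P [v]_D = [-6, -12, -2].
Then [v]_B = Q [v]_S = [-10, 16, 8].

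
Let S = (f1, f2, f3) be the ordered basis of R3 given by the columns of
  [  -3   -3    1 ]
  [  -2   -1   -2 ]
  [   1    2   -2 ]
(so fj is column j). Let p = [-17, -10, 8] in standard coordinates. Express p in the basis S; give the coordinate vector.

[2, 4, 1]

Write p = c_1 f1 + ... + c_3 f3 and solve for the c_i.
Gaussian elimination on [M | p] yields c = (2, 4, 1).
Check: 2f1 + 4f2 + f3 = [-17, -10, 8].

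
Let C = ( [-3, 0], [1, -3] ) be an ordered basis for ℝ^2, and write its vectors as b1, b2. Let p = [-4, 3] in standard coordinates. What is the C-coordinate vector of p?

Write p = c_1 b1 + c_2 b2 and solve for the c_i.
System: -3c_1 + c_2 = -4, 0c_1 - 3c_2 = 3; solving gives c_1 = 1, c_2 = -1.
Check: b1 - b2 = [-4, 3].

[1, -1]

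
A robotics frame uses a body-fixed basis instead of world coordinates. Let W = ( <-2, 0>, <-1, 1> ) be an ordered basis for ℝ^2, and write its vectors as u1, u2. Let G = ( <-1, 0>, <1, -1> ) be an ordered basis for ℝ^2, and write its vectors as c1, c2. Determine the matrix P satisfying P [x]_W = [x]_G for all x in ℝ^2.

[[2, 0], [0, -1]]

Take x = uj: its W-coordinates are the j-th standard unit vector, so P e_j — column j of P — equals [uj]_G.
u1 = 2c1 + 0·c2, giving column 1 = <2, 0>; repeating for each j gives P = [[2, 0], [0, -1]].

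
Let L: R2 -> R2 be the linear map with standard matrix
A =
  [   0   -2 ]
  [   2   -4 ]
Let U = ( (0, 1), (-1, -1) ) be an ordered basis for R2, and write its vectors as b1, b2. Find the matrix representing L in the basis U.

[[-2, 0], [2, -2]]

Let P have columns b1, b2. Then [L]_U = P^(-1) A P.
Here det P = 1, so P^(-1) is integer; computing A P first and then P^(-1)(A P) gives [[-2, 0], [2, -2]].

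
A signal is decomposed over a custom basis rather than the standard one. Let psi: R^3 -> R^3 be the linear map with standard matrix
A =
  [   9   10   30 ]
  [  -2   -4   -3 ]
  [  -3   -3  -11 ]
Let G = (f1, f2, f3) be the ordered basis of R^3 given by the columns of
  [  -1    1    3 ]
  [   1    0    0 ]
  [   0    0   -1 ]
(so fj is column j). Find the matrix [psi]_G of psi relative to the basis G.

[[-2, -2, -3], [-1, -2, 0], [0, 3, -2]]

Let P have columns f1, ..., f3. Then [psi]_G = P^(-1) A P.
Here det P = 1, so P^(-1) is integer; computing A P first and then P^(-1)(A P) gives [[-2, -2, -3], [-1, -2, 0], [0, 3, -2]].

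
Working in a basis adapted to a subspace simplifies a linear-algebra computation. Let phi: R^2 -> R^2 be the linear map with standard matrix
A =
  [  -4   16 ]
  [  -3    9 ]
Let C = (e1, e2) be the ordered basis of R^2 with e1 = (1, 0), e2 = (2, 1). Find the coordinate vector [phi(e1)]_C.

(2, -3)

Column 1 of [phi]_C is the C-coordinate vector of phi(e1).
In standard coordinates phi(e1) = A e1 = (-4, -3).
Converting to C: (-4, -3) = 2e1 - 3e2, so the coordinate vector is (2, -3).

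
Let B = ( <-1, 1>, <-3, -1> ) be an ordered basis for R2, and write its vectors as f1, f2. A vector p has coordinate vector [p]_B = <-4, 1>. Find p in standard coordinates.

By definition p = -4f1 + f2.
Summing componentwise gives <1, -5>.

<1, -5>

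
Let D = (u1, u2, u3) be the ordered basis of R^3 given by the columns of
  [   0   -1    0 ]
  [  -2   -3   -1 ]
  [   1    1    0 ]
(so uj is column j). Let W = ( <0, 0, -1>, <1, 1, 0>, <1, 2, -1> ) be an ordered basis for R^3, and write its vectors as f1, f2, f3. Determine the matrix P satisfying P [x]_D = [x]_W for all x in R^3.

[[1, 1, 1], [2, 1, 1], [-2, -2, -1]]

Column j of P is [uj]_W, since P maps D-coordinates to W-coordinates.
Expressing u1 in W: u1 = f1 + 2f2 - 2f3, so column 1 of P is <1, 2, -2>.
Doing the same for each uj gives P = [[1, 1, 1], [2, 1, 1], [-2, -2, -1]].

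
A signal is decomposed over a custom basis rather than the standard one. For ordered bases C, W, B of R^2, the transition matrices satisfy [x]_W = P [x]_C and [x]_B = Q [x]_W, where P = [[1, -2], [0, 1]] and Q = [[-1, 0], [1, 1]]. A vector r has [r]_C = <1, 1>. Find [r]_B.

<1, 0>

Composing the changes, [r]_B = Q P [r]_C.
Q P = [[-1, 2], [1, -1]]; applying this to <1, 1> gives <1, 0>.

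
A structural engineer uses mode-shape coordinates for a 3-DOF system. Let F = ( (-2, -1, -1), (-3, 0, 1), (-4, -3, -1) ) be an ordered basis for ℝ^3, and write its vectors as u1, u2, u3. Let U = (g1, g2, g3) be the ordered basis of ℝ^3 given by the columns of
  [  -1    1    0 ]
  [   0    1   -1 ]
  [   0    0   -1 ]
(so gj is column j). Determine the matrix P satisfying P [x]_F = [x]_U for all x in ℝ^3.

Take x = uj: its F-coordinates are the j-th standard unit vector, so P e_j — column j of P — equals [uj]_U.
u1 = 2g1 + 0·g2 + g3, giving column 1 = (2, 0, 1); repeating for each j gives P = [[2, 2, 2], [0, -1, -2], [1, -1, 1]].

[[2, 2, 2], [0, -1, -2], [1, -1, 1]]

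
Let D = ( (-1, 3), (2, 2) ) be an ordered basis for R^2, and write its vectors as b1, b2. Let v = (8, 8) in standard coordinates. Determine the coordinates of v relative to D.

(0, 4)

Write v = c_1 b1 + c_2 b2 and solve for the c_i.
System: -c_1 + 2c_2 = 8, 3c_1 + 2c_2 = 8; solving gives c_1 = 0, c_2 = 4.
Check: 0·b1 + 4b2 = (8, 8).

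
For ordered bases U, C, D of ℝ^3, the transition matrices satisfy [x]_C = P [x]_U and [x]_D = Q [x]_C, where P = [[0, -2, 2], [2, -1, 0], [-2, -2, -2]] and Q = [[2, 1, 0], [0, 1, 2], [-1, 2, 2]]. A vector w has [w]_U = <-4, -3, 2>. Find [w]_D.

Composing the changes, [w]_D = Q P [w]_U.
Q P = [[2, -5, 4], [-2, -5, -4], [0, -4, -6]]; applying this to <-4, -3, 2> gives <15, 15, 0>.

<15, 15, 0>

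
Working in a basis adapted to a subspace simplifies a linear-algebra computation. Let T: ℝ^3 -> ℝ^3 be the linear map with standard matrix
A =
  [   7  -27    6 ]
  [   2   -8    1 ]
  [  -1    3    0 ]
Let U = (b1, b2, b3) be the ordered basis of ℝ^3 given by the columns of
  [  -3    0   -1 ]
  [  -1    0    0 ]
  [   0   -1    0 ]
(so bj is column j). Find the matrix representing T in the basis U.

[[-2, 1, 2], [0, 0, -1], [0, 3, 1]]

Let P have columns b1, ..., b3. Then [T]_U = P^(-1) A P.
Here det P = -1, so P^(-1) is integer; computing A P first and then P^(-1)(A P) gives [[-2, 1, 2], [0, 0, -1], [0, 3, 1]].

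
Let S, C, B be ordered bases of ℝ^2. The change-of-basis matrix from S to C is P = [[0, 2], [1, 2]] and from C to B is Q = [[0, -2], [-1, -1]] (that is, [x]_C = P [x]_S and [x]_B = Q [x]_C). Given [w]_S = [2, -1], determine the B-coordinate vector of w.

[0, 2]

First [w]_C = P [w]_S = [-2, 0].
Then [w]_B = Q [w]_C = [0, 2].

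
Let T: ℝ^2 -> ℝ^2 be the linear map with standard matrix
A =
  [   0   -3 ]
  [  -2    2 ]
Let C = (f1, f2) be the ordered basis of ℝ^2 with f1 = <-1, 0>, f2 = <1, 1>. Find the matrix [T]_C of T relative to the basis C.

[[2, 3], [2, 0]]

Let P have columns f1, f2. Then [T]_C = P^(-1) A P.
Here det P = -1, so P^(-1) is integer; computing A P first and then P^(-1)(A P) gives [[2, 3], [2, 0]].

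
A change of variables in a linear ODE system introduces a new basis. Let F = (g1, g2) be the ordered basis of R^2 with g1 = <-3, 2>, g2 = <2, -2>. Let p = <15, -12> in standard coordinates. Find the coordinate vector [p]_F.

<-3, 3>

We seek scalars with c_1 g1 + c_2 g2 = p; equivalently solve M c = p where the columns of M are g1, g2.
System: -3c_1 + 2c_2 = 15, 2c_1 - 2c_2 = -12; solving gives c_1 = -3, c_2 = 3.
Check: -3g1 + 3g2 = <15, -12>.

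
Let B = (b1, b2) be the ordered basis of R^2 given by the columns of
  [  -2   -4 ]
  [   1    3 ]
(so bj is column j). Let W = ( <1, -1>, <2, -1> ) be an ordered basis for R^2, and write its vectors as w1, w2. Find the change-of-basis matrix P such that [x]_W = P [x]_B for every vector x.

Take x = bj: its B-coordinates are the j-th standard unit vector, so P e_j — column j of P — equals [bj]_W.
b1 = 0·w1 - w2, giving column 1 = <0, -1>; repeating for each j gives P = [[0, -2], [-1, -1]].

[[0, -2], [-1, -1]]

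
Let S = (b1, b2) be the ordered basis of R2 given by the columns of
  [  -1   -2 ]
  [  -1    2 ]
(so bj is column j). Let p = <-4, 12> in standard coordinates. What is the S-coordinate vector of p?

<-4, 4>

[p]_S is the unique c with M c = p, where M has columns b1, b2.
System: -c_1 - 2c_2 = -4, -c_1 + 2c_2 = 12; solving gives c_1 = -4, c_2 = 4.
Check: -4b1 + 4b2 = <-4, 12>.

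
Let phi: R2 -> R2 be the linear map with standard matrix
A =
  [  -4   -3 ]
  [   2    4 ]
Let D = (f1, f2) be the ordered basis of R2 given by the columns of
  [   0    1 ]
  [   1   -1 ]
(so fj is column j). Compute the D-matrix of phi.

[[1, -3], [-3, -1]]

Let P have columns f1, f2. Then [phi]_D = P^(-1) A P.
Here det P = -1, so P^(-1) is integer; computing A P first and then P^(-1)(A P) gives [[1, -3], [-3, -1]].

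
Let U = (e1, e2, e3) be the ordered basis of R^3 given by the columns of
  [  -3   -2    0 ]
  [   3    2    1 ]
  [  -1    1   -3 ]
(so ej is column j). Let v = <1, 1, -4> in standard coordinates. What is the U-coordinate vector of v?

Write v = c_1 e1 + ... + c_3 e3 and solve for the c_i.
Gaussian elimination on [M | v] yields c = (-1, 1, 2).
Check: -e1 + e2 + 2e3 = <1, 1, -4>.

<-1, 1, 2>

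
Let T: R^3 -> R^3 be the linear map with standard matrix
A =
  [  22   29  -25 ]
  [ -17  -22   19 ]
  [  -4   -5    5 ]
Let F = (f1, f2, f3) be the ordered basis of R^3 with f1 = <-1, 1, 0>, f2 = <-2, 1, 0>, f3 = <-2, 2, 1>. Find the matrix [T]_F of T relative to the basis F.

[[-1, 3, 1], [-2, 3, 2], [-1, 3, 3]]

Let P have columns f1, ..., f3. Then [T]_F = P^(-1) A P.
Here det P = 1, so P^(-1) is integer; computing A P first and then P^(-1)(A P) gives [[-1, 3, 1], [-2, 3, 2], [-1, 3, 3]].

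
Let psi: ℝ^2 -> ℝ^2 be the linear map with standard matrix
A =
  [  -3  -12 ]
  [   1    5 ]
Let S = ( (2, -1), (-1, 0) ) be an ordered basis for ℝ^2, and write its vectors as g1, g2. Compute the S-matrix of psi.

[[3, 1], [0, -1]]

Let P have columns g1, g2. Then [psi]_S = P^(-1) A P.
Here det P = -1, so P^(-1) is integer; computing A P first and then P^(-1)(A P) gives [[3, 1], [0, -1]].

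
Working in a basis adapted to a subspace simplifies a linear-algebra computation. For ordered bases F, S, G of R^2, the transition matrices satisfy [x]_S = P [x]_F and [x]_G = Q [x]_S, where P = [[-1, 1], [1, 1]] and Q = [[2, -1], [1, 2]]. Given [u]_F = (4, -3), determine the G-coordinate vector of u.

Composing the changes, [u]_G = Q P [u]_F.
Q P = [[-3, 1], [1, 3]]; applying this to (4, -3) gives (-15, -5).

(-15, -5)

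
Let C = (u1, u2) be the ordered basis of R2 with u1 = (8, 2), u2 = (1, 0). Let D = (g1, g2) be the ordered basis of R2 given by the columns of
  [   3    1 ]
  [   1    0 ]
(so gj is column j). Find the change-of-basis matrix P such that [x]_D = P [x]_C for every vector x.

[[2, 0], [2, 1]]

Let M have columns uj and N have columns gj. Then for every x, N [x]_D = x = M [x]_C, so P = N^(-1) M.
Since det N = -1, N^(-1) has integer entries; multiplying gives P = [[2, 0], [2, 1]].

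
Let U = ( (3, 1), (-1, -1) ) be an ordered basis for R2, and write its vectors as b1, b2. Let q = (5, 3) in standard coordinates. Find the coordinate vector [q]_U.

We seek scalars with c_1 b1 + c_2 b2 = q; equivalently solve M c = q where the columns of M are b1, b2.
System: 3c_1 - c_2 = 5, c_1 - c_2 = 3; solving gives c_1 = 1, c_2 = -2.
Check: b1 - 2b2 = (5, 3).

(1, -2)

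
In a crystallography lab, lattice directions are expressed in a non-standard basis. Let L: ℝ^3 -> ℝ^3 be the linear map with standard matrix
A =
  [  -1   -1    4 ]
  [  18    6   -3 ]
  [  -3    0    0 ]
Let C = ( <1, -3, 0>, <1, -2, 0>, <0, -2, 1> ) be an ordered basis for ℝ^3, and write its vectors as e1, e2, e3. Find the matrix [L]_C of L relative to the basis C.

The j-th column of [L]_C is [L(ej)]_C.
L(e1) = A e1 = <2, 0, -3> = 2e1 + 0·e2 - 3e3, so column 1 is <2, 0, -3>.
Repeating for e2, e3 and assembling the columns gives [[2, -2, 3], [0, 3, 3], [-3, -3, 0]].

[[2, -2, 3], [0, 3, 3], [-3, -3, 0]]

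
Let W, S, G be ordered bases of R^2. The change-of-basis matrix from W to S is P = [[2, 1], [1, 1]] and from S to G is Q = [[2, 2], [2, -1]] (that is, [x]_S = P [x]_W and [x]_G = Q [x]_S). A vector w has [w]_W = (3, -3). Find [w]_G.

(6, 6)

Composing the changes, [w]_G = Q P [w]_W.
Q P = [[6, 4], [3, 1]]; applying this to (3, -3) gives (6, 6).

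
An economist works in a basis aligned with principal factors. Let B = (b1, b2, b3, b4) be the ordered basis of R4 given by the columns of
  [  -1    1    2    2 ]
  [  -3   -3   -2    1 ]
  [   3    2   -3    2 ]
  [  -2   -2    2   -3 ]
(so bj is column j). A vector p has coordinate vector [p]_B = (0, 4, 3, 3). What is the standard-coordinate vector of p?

p = M [p]_B, where M has columns b1, ..., b4.
Carrying out the matrix-vector product, p = (16, -15, 5, -11).

(16, -15, 5, -11)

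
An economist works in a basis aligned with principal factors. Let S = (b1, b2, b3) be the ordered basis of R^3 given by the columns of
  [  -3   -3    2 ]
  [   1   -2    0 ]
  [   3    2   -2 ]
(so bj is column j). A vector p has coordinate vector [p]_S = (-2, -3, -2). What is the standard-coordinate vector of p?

By definition p = -2b1 - 3b2 - 2b3.
Summing componentwise gives (11, 4, -8).

(11, 4, -8)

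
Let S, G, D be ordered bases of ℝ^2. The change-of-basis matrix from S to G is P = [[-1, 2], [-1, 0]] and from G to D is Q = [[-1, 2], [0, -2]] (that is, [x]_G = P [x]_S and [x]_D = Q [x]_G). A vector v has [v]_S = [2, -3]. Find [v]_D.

Composing the changes, [v]_D = Q P [v]_S.
Q P = [[-1, -2], [2, 0]]; applying this to [2, -3] gives [4, 4].

[4, 4]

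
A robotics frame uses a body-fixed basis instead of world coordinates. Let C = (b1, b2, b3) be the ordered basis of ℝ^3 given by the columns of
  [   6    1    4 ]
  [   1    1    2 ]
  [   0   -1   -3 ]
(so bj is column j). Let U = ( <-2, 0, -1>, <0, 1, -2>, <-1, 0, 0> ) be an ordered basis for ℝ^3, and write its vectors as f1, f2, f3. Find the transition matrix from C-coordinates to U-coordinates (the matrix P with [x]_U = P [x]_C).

Let M have columns bj and N have columns fj. Then for every x, N [x]_U = x = M [x]_C, so P = N^(-1) M.
Since det N = -1, N^(-1) has integer entries; multiplying gives P = [[-2, -1, -1], [1, 1, 2], [-2, 1, -2]].

[[-2, -1, -1], [1, 1, 2], [-2, 1, -2]]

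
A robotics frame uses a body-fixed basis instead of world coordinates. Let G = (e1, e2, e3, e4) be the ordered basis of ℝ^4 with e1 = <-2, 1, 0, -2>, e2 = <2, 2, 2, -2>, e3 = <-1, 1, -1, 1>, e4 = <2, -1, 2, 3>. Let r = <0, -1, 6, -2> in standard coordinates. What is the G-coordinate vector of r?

<3, 0, -2, 2>

Write r = c_1 e1 + ... + c_4 e4 and solve for the c_i.
Solving this 4x4 system gives c = (3, 0, -2, 2).
Check: 3e1 + 0·e2 - 2e3 + 2e4 = <0, -1, 6, -2>.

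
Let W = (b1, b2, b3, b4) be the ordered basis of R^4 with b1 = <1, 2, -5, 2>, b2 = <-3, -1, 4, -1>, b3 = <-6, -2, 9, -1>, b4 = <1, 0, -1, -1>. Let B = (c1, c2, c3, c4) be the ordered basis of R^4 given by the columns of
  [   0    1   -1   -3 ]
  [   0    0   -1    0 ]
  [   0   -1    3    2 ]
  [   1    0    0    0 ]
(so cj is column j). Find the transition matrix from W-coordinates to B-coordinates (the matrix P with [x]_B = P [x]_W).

Let M have columns bj and N have columns cj. Then for every x, N [x]_B = x = M [x]_W, so P = N^(-1) M.
Since det N = -1, N^(-1) has integer entries; multiplying gives P = [[2, -1, -1, -1], [-1, 1, -1, 1], [-2, 1, 2, 0], [0, 1, 1, 0]].

[[2, -1, -1, -1], [-1, 1, -1, 1], [-2, 1, 2, 0], [0, 1, 1, 0]]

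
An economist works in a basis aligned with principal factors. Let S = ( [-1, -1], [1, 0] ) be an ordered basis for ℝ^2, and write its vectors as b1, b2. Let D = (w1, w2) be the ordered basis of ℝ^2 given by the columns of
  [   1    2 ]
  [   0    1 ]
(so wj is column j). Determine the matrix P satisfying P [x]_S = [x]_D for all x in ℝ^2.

Let M have columns bj and N have columns wj. Then for every x, N [x]_D = x = M [x]_S, so P = N^(-1) M.
Since det N = 1, N^(-1) has integer entries; multiplying gives P = [[1, 1], [-1, 0]].

[[1, 1], [-1, 0]]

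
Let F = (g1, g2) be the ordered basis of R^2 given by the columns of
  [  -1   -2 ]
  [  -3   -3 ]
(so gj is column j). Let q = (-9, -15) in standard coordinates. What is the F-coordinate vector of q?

(1, 4)

We seek scalars with c_1 g1 + c_2 g2 = q; equivalently solve M c = q where the columns of M are g1, g2.
System: -c_1 - 2c_2 = -9, -3c_1 - 3c_2 = -15; solving gives c_1 = 1, c_2 = 4.
Check: g1 + 4g2 = (-9, -15).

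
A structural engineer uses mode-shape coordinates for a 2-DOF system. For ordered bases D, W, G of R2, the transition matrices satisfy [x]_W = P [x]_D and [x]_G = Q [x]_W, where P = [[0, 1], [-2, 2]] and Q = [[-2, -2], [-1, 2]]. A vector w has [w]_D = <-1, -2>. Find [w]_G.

Apply P to get W-coordinates <-2, -2>, then Q to get G-coordinates.
The result is [w]_G = <8, -2>.

<8, -2>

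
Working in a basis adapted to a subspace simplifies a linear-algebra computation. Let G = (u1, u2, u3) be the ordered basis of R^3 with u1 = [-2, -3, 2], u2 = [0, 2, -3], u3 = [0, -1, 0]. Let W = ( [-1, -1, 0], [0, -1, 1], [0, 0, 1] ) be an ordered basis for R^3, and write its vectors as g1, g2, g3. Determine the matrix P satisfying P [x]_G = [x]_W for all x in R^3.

Let M have columns uj and N have columns gj. Then for every x, N [x]_W = x = M [x]_G, so P = N^(-1) M.
Since det N = 1, N^(-1) has integer entries; multiplying gives P = [[2, 0, 0], [1, -2, 1], [1, -1, -1]].

[[2, 0, 0], [1, -2, 1], [1, -1, -1]]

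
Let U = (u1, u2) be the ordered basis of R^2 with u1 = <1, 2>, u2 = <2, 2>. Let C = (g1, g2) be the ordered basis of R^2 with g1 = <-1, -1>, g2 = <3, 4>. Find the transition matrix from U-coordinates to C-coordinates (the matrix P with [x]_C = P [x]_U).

Column j of P is [uj]_C, since P maps U-coordinates to C-coordinates.
Expressing u1 in C: u1 = 2g1 + g2, so column 1 of P is <2, 1>.
Doing the same for each uj gives P = [[2, -2], [1, 0]].

[[2, -2], [1, 0]]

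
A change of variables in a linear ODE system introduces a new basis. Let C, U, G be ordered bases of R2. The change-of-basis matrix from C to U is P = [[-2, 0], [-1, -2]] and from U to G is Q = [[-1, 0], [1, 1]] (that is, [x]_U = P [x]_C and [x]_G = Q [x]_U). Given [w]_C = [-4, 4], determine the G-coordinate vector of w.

First [w]_U = P [w]_C = [8, -4].
Then [w]_G = Q [w]_U = [-8, 4].

[-8, 4]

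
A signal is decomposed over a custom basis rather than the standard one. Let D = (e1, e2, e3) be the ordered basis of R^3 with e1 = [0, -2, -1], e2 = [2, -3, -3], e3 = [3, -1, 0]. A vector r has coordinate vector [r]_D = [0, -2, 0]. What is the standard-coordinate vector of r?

[-4, 6, 6]

By definition r = 0·e1 - 2e2 + 0·e3.
Summing componentwise gives [-4, 6, 6].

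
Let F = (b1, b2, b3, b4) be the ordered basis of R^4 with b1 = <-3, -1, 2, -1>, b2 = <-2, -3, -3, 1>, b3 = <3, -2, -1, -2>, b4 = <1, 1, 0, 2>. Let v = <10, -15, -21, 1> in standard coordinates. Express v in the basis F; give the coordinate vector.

[v]_F is the unique c with M c = v, where M has columns b1, ..., b4.
Gaussian elimination on [M | v] yields c = (-3, 4, 3, 0).
Check: -3b1 + 4b2 + 3b3 + 0·b4 = <10, -15, -21, 1>.

<-3, 4, 3, 0>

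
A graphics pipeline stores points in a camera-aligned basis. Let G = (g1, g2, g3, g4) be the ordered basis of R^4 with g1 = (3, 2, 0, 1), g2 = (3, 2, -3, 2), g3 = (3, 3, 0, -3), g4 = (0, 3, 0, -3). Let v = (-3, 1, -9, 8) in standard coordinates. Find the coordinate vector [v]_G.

We seek scalars with c_1 g1 + ... + c_4 g4 = v; equivalently solve M c = v where the columns of M are g1, ..., g4.
Solving this 4x4 system gives c = (-1, 3, -3, 2).
Check: -g1 + 3g2 - 3g3 + 2g4 = (-3, 1, -9, 8).

(-1, 3, -3, 2)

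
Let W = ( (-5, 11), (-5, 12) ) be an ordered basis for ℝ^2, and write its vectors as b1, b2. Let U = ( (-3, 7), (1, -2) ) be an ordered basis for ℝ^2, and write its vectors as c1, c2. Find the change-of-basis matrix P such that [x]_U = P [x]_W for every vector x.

[[1, 2], [-2, 1]]

Take x = bj: its W-coordinates are the j-th standard unit vector, so P e_j — column j of P — equals [bj]_U.
b1 = c1 - 2c2, giving column 1 = (1, -2); repeating for each j gives P = [[1, 2], [-2, 1]].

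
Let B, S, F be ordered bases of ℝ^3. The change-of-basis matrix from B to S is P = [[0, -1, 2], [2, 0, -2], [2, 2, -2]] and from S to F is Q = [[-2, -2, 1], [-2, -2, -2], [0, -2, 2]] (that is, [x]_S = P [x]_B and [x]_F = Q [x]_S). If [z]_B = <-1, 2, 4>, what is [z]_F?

Apply P to get S-coordinates <6, -10, -6>, then Q to get F-coordinates.
The result is [z]_F = <2, 20, 8>.

<2, 20, 8>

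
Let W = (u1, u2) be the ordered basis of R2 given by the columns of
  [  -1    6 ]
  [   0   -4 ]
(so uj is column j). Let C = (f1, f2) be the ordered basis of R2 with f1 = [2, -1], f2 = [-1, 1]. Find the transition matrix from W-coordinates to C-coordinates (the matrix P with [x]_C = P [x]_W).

[[-1, 2], [-1, -2]]

Take x = uj: its W-coordinates are the j-th standard unit vector, so P e_j — column j of P — equals [uj]_C.
u1 = -f1 - f2, giving column 1 = [-1, -1]; repeating for each j gives P = [[-1, 2], [-1, -2]].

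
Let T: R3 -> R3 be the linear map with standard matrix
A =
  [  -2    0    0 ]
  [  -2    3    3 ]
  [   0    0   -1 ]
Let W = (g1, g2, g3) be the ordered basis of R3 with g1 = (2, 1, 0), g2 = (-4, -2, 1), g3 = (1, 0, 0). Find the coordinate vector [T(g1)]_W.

Compute T(g1) = A g1 = (-4, -1, 0) in standard coordinates.
Then write this in W-coordinates: solve for y in y_1 g1 + ... + y_3 g3 = (-4, -1, 0).
This gives y = (-1, 0, -2), which is column 1 of [T]_W.

(-1, 0, -2)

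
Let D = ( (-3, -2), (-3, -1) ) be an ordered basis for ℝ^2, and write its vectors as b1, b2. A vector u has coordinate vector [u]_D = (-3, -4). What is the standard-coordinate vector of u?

The coordinates say u = -3b1 - 4b2; adding the scaled basis vectors gives (21, 10).

(21, 10)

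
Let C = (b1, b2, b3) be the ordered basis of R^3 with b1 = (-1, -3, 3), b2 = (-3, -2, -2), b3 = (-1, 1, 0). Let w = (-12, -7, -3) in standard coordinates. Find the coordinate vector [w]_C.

[w]_C is the unique c with M c = w, where M has columns b1, ..., b3.
Solving this 3x3 system gives c = (1, 3, 2).
Check: b1 + 3b2 + 2b3 = (-12, -7, -3).

(1, 3, 2)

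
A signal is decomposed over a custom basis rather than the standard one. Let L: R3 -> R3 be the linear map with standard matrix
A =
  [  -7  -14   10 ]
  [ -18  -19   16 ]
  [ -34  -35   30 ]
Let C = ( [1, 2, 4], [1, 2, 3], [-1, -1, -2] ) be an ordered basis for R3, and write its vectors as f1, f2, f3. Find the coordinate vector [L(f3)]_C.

[3, 1, 3]

Column 3 of [L]_C is the C-coordinate vector of L(f3).
In standard coordinates L(f3) = A f3 = [1, 5, 9].
Converting to C: [1, 5, 9] = 3f1 + f2 + 3f3, so the coordinate vector is [3, 1, 3].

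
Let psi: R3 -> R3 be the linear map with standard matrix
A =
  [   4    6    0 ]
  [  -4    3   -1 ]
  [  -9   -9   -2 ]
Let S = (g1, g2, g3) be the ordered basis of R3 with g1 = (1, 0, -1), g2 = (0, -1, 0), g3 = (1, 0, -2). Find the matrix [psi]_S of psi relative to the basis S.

Let P have columns g1, ..., g3. Then [psi]_S = P^(-1) A P.
Here det P = 1, so P^(-1) is integer; computing A P first and then P^(-1)(A P) gives [[1, -3, 3], [3, 3, 2], [3, -3, 1]].

[[1, -3, 3], [3, 3, 2], [3, -3, 1]]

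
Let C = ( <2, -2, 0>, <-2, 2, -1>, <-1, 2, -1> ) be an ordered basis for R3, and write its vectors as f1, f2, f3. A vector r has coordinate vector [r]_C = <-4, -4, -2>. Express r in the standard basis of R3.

By definition r = -4f1 - 4f2 - 2f3.
Summing componentwise gives <2, -4, 6>.

<2, -4, 6>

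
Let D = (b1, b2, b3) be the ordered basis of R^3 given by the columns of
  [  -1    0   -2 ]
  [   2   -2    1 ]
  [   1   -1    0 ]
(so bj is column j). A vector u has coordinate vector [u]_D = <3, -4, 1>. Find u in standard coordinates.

u = M [u]_D, where M has columns b1, ..., b3.
Carrying out the matrix-vector product, u = <-5, 15, 7>.

<-5, 15, 7>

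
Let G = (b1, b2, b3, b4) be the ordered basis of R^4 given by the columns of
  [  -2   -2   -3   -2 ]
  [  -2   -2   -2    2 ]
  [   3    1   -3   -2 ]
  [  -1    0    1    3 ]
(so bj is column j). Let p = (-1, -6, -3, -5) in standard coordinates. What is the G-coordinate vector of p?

Write p = c_1 b1 + ... + c_4 b4 and solve for the c_i.
Row-reducing the augmented matrix [M | p] gives c = (2, -4, 3, -2).
Check: 2b1 - 4b2 + 3b3 - 2b4 = (-1, -6, -3, -5).

(2, -4, 3, -2)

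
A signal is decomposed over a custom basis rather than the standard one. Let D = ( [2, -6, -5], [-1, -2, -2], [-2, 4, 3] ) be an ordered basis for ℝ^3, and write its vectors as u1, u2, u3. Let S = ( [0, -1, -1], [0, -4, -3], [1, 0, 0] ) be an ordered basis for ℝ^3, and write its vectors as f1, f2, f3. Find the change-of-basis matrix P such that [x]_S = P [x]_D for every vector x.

[[2, 2, 0], [1, 0, -1], [2, -1, -2]]

Column j of P is [uj]_S, since P maps D-coordinates to S-coordinates.
Expressing u1 in S: u1 = 2f1 + f2 + 2f3, so column 1 of P is [2, 1, 2].
Doing the same for each uj gives P = [[2, 2, 0], [1, 0, -1], [2, -1, -2]].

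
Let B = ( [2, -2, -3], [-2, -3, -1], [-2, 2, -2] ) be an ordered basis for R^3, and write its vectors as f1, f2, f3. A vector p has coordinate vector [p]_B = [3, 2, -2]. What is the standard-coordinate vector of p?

[6, -16, -7]

The coordinates say p = 3f1 + 2f2 - 2f3; adding the scaled basis vectors gives [6, -16, -7].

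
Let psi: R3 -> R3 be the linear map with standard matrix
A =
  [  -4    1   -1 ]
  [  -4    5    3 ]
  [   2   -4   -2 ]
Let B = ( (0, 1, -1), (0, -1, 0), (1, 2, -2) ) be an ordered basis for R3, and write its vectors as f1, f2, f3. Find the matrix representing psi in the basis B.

[[-2, -2, 2], [0, 1, 2], [2, -1, 0]]

Let P have columns f1, ..., f3. Then [psi]_B = P^(-1) A P.
Here det P = -1, so P^(-1) is integer; computing A P first and then P^(-1)(A P) gives [[-2, -2, 2], [0, 1, 2], [2, -1, 0]].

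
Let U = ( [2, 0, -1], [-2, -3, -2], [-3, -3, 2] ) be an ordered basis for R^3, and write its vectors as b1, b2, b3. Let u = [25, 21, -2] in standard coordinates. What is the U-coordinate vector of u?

[4, -4, -3]

We seek scalars with c_1 b1 + ... + c_3 b3 = u; equivalently solve M c = u where the columns of M are b1, ..., b3.
Solving this 3x3 system gives c = (4, -4, -3).
Check: 4b1 - 4b2 - 3b3 = [25, 21, -2].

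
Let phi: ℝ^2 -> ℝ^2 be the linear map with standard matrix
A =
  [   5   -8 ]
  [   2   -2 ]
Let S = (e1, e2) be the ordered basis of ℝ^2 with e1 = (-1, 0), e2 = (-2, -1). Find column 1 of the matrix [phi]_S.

Column 1 of [phi]_S is the S-coordinate vector of phi(e1).
In standard coordinates phi(e1) = A e1 = (-5, -2).
Converting to S: (-5, -2) = e1 + 2e2, so the coordinate vector is (1, 2).

(1, 2)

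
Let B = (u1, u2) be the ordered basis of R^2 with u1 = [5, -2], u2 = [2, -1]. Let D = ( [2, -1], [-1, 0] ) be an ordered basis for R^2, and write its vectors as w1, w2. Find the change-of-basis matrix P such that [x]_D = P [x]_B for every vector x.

[[2, 1], [-1, 0]]

Column j of P is [uj]_D, since P maps B-coordinates to D-coordinates.
Expressing u1 in D: u1 = 2w1 - w2, so column 1 of P is [2, -1].
Doing the same for each uj gives P = [[2, 1], [-1, 0]].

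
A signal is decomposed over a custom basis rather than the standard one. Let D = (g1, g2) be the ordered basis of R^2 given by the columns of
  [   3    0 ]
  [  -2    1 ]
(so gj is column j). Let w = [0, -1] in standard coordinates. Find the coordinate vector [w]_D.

[0, -1]

We seek scalars with c_1 g1 + c_2 g2 = w; equivalently solve M c = w where the columns of M are g1, g2.
System: 3c_1 + 0c_2 = 0, -2c_1 + c_2 = -1; solving gives c_1 = 0, c_2 = -1.
Check: 0·g1 - g2 = [0, -1].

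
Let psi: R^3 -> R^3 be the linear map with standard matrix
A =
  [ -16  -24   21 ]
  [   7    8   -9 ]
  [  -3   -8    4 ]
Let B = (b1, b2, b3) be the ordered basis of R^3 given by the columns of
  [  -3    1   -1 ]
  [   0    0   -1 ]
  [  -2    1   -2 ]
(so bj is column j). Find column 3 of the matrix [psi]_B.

Column 3 of [psi]_B is the B-coordinate vector of psi(b3).
In standard coordinates psi(b3) = A b3 = [-2, 3, 3].
Converting to B: [-2, 3, 3] = 2b1 + b2 - 3b3, so the coordinate vector is [2, 1, -3].

[2, 1, -3]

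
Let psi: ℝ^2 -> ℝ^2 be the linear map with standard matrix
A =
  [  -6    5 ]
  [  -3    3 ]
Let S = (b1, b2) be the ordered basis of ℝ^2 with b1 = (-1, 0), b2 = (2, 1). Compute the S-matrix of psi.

[[0, 1], [3, -3]]

Let P have columns b1, b2. Then [psi]_S = P^(-1) A P.
Here det P = -1, so P^(-1) is integer; computing A P first and then P^(-1)(A P) gives [[0, 1], [3, -3]].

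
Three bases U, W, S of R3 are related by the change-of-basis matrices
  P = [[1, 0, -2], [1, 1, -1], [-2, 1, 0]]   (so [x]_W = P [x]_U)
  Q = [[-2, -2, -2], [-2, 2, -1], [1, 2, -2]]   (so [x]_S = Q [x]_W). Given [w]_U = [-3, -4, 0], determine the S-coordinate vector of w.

[16, -10, -21]

Composing the changes, [w]_S = Q P [w]_U.
Q P = [[0, -4, 6], [2, 1, 2], [7, 0, -4]]; applying this to [-3, -4, 0] gives [16, -10, -21].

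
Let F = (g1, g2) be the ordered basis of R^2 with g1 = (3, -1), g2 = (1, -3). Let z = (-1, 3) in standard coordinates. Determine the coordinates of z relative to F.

Write z = c_1 g1 + c_2 g2 and solve for the c_i.
System: 3c_1 + c_2 = -1, -c_1 - 3c_2 = 3; solving gives c_1 = 0, c_2 = -1.
Check: 0·g1 - g2 = (-1, 3).

(0, -1)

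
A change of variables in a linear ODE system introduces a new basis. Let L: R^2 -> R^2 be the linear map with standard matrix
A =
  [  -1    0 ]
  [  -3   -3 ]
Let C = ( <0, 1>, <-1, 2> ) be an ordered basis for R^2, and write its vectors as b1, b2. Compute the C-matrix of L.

[[-3, -1], [0, -1]]

Let P have columns b1, b2. Then [L]_C = P^(-1) A P.
Here det P = 1, so P^(-1) is integer; computing A P first and then P^(-1)(A P) gives [[-3, -1], [0, -1]].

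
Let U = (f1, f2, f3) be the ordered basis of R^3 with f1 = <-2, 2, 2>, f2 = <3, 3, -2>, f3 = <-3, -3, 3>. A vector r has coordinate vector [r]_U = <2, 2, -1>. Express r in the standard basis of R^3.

r = M [r]_U, where M has columns f1, ..., f3.
Carrying out the matrix-vector product, r = <5, 13, -3>.

<5, 13, -3>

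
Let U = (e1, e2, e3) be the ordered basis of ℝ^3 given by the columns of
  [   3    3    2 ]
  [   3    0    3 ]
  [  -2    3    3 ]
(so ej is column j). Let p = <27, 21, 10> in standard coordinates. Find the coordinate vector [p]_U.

<4, 3, 3>

We seek scalars with c_1 e1 + ... + c_3 e3 = p; equivalently solve M c = p where the columns of M are e1, ..., e3.
Gaussian elimination on [M | p] yields c = (4, 3, 3).
Check: 4e1 + 3e2 + 3e3 = <27, 21, 10>.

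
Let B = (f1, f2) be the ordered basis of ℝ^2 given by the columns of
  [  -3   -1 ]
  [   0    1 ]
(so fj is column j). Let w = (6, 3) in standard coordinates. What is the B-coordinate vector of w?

Write w = c_1 f1 + c_2 f2 and solve for the c_i.
System: -3c_1 - c_2 = 6, 0c_1 + c_2 = 3; solving gives c_1 = -3, c_2 = 3.
Check: -3f1 + 3f2 = (6, 3).

(-3, 3)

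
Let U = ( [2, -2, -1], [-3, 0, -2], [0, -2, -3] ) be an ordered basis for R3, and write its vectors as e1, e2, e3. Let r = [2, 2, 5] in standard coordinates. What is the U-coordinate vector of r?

[1, 0, -2]

Write r = c_1 e1 + ... + c_3 e3 and solve for the c_i.
Row-reducing the augmented matrix [M | r] gives c = (1, 0, -2).
Check: e1 + 0·e2 - 2e3 = [2, 2, 5].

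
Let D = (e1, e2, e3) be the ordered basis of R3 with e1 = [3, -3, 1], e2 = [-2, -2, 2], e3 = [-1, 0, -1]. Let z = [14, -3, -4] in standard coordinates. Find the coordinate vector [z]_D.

[3, -3, 1]

Write z = c_1 e1 + ... + c_3 e3 and solve for the c_i.
Gaussian elimination on [M | z] yields c = (3, -3, 1).
Check: 3e1 - 3e2 + e3 = [14, -3, -4].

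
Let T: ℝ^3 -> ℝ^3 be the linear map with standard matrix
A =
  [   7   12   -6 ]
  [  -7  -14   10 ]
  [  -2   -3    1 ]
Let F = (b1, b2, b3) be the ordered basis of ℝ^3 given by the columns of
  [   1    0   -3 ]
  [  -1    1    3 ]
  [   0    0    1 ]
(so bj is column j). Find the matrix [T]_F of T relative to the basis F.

With P the matrix whose columns are b1, ..., b3, [T]_F = P^(-1) A P.
Column by column: T(b1) = A b1 = <-5, 7, 1>; its F-coordinates <-2, 2, 1> give column 1.
Continuing for each basis vector yields [T]_F = [[-2, 3, 3], [2, -2, -2], [1, -3, -2]].

[[-2, 3, 3], [2, -2, -2], [1, -3, -2]]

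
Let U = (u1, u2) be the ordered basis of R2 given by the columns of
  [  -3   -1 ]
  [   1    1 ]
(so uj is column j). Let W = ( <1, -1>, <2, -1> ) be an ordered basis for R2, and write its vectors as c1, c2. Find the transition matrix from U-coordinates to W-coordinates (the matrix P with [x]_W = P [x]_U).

Take x = uj: its U-coordinates are the j-th standard unit vector, so P e_j — column j of P — equals [uj]_W.
u1 = c1 - 2c2, giving column 1 = <1, -2>; repeating for each j gives P = [[1, -1], [-2, 0]].

[[1, -1], [-2, 0]]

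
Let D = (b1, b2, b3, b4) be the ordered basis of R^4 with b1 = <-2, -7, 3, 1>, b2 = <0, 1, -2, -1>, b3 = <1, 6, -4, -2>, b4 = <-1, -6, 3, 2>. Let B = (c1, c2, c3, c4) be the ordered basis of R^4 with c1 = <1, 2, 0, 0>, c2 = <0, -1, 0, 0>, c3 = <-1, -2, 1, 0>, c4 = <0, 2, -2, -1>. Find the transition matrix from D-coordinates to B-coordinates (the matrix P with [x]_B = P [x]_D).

[[-1, 0, 1, -2], [1, 1, 0, 0], [1, 0, 0, -1], [-1, 1, 2, -2]]

Let M have columns bj and N have columns cj. Then for every x, N [x]_B = x = M [x]_D, so P = N^(-1) M.
Since det N = 1, N^(-1) has integer entries; multiplying gives P = [[-1, 0, 1, -2], [1, 1, 0, 0], [1, 0, 0, -1], [-1, 1, 2, -2]].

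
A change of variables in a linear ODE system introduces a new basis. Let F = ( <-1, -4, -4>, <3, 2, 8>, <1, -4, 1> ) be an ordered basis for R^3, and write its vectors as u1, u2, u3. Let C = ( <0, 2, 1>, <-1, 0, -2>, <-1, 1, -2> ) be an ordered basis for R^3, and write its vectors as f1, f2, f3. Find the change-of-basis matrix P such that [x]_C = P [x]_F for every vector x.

[[-2, 2, -1], [1, -1, 1], [0, -2, -2]]

Column j of P is [uj]_C, since P maps F-coordinates to C-coordinates.
Expressing u1 in C: u1 = -2f1 + f2 + 0·f3, so column 1 of P is <-2, 1, 0>.
Doing the same for each uj gives P = [[-2, 2, -1], [1, -1, 1], [0, -2, -2]].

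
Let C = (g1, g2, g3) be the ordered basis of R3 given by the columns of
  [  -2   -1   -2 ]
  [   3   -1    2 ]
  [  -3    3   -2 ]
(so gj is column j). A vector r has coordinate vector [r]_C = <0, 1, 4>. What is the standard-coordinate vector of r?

<-9, 7, -5>

r = M [r]_C, where M has columns g1, ..., g3.
Carrying out the matrix-vector product, r = <-9, 7, -5>.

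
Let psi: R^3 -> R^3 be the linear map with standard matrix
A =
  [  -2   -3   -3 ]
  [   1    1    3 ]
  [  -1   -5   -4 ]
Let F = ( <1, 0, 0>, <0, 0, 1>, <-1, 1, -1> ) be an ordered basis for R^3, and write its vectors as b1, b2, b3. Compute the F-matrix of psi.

With P the matrix whose columns are b1, ..., b3, [psi]_F = P^(-1) A P.
Column by column: psi(b1) = A b1 = <-2, 1, -1>; its F-coordinates <-1, 0, 1> give column 1.
Continuing for each basis vector yields [psi]_F = [[-1, 0, -1], [0, -1, -3], [1, 3, -3]].

[[-1, 0, -1], [0, -1, -3], [1, 3, -3]]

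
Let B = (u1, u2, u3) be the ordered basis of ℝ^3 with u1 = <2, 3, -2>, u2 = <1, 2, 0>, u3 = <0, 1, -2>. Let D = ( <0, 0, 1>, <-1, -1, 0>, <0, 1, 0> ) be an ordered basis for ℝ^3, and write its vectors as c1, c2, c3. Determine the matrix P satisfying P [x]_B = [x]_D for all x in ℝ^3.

Let M have columns uj and N have columns cj. Then for every x, N [x]_D = x = M [x]_B, so P = N^(-1) M.
Since det N = -1, N^(-1) has integer entries; multiplying gives P = [[-2, 0, -2], [-2, -1, 0], [1, 1, 1]].

[[-2, 0, -2], [-2, -1, 0], [1, 1, 1]]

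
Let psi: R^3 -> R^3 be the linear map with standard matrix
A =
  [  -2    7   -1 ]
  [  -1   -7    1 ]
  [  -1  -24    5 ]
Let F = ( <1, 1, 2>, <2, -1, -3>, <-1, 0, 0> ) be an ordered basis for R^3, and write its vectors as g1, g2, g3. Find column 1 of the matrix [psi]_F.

Column 1 of [psi]_F is the F-coordinate vector of psi(g1).
In standard coordinates psi(g1) = A g1 = <3, -6, -15>.
Converting to F: <3, -6, -15> = -3g1 + 3g2 + 0·g3, so the coordinate vector is <-3, 3, 0>.

<-3, 3, 0>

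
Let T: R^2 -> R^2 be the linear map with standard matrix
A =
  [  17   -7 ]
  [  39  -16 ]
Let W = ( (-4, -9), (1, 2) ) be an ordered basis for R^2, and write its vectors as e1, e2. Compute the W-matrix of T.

With P the matrix whose columns are e1, e2, [T]_W = P^(-1) A P.
Column by column: T(e1) = A e1 = (-5, -12); its W-coordinates (2, 3) give column 1.
Continuing for each basis vector yields [T]_W = [[2, -1], [3, -1]].

[[2, -1], [3, -1]]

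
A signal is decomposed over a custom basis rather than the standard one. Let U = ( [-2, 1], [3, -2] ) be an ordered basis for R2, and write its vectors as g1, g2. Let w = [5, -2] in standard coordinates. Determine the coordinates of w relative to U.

[w]_U is the unique c with M c = w, where M has columns g1, g2.
System: -2c_1 + 3c_2 = 5, c_1 - 2c_2 = -2; solving gives c_1 = -4, c_2 = -1.
Check: -4g1 - g2 = [5, -2].

[-4, -1]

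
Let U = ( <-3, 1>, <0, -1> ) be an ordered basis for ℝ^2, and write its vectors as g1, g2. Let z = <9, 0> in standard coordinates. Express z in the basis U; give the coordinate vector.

[z]_U is the unique c with M c = z, where M has columns g1, g2.
System: -3c_1 + 0c_2 = 9, c_1 - c_2 = 0; solving gives c_1 = -3, c_2 = -3.
Check: -3g1 - 3g2 = <9, 0>.

<-3, -3>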